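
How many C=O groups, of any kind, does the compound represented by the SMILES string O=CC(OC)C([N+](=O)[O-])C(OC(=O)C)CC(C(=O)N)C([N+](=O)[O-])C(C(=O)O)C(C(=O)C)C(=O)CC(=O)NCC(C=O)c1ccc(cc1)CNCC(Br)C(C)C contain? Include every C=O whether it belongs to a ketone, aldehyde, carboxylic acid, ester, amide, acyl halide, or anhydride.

OHC: aldehyde, 1 C=O (running total 1).
CH(OCOCH3): ester, 1 C=O (running total 2).
CH(CONH2): amide, 1 C=O (running total 3).
CH(COOH): carboxylic acid, 1 C=O (running total 4).
CH(COCH3): ketone, 1 C=O (running total 5).
CO: ketone, 1 C=O (running total 6).
CH2CONHCH2: amide, 1 C=O (running total 7).
CH(CHO): aldehyde, 1 C=O (running total 8).

8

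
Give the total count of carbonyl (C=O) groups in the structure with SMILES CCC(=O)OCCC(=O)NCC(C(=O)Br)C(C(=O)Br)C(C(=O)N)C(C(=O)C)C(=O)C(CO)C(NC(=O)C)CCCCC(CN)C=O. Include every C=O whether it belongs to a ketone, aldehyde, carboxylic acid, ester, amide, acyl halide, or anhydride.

9

CH2COOCH2: ester, 1 C=O (running total 1).
CH2CONHCH2: amide, 1 C=O (running total 2).
CH(COBr): acyl halide, 1 C=O (running total 3).
CH(COBr): acyl halide, 1 C=O (running total 4).
CH(CONH2): amide, 1 C=O (running total 5).
CH(COCH3): ketone, 1 C=O (running total 6).
CO: ketone, 1 C=O (running total 7).
CH(NHCOCH3): amide, 1 C=O (running total 8).
CHO: aldehyde, 1 C=O (running total 9).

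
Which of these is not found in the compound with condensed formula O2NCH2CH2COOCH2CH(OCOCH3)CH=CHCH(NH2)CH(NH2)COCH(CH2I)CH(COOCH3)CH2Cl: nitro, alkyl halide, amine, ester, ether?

alkyl halide: present (CH(CH2I) — pendant –CH2X: halogen on sp³ carbon → alkyl halide).
amine: present (CH(NH2) — –NH2 on an sp³ carbon with no adjacent C=O → amine).
ester: present (CH2COOCH2 — –C(=O)–O–C with C on the carbonyl side → ester).
nitro: present (O2NCH2 — –NO2 on carbon → nitro group).
ether: absent. In each of CH2COOCH2, CH(OCOCH3) and CH(COOCH3), the C–O–C oxygen is adjacent to a C=O, so it belongs to an ester, not an ether.

ether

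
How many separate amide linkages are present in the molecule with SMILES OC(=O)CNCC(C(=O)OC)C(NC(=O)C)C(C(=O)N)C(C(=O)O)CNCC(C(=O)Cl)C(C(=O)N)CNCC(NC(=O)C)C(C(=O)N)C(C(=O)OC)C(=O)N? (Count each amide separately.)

6

Reading the structure from left to right:
  HOOC: –COOH: carbonyl C bonded to –OH and C → carboxylic acid (the –OH is not a separate alcohol).
  CH2NHCH2: C–N–C with sp³ carbons and no adjacent C=O → amine (secondary).
  CH(COOCH3): pendant –COOCH3: carbonyl C bonded to C and –OCH3 → ester.
  CH(NHCOCH3): pendant –NHC(=O)CH3: N bonded to a carbonyl → amide (not amine).
  CH(CONH2): pendant –CONH2: carbonyl C bonded to C and N → amide.
  CH(COOH): pendant –COOH: carbonyl C bonded to C and –OH → carboxylic acid.
  CH2NHCH2: C–N–C with sp³ carbons and no adjacent C=O → amine (secondary).
  CH(COCl): pendant –C(=O)X: carbonyl C bonded to C and halogen → acyl halide.
  CH(CONH2): pendant –CONH2: carbonyl C bonded to C and N → amide.
  CH2NHCH2: C–N–C with sp³ carbons and no adjacent C=O → amine (secondary).
  CH(NHCOCH3): pendant –NHC(=O)CH3: N bonded to a carbonyl → amide (not amine).
  CH(CONH2): pendant –CONH2: carbonyl C bonded to C and N → amide.
  CH(COOCH3): pendant –COOCH3: carbonyl C bonded to C and –OCH3 → ester.
  CONH2: –C(=O)NH2: carbonyl C bonded to C and to N → amide (the N is not a separate amine).
Amide appears at: CH(NHCOCH3), CH(CONH2), CH(CONH2), CH(NHCOCH3), CH(CONH2), CONH2 → 6.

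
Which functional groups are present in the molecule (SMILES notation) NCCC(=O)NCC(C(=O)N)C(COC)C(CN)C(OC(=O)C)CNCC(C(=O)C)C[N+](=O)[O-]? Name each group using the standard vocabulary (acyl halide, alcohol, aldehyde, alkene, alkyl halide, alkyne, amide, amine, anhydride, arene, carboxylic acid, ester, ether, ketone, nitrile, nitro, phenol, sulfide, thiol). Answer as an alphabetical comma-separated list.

–NH2 on an sp³ carbon with no adjacent C=O → amine.
–C(=O)–N– linkage → amide (the N is not an amine).
pendant –CONH2: carbonyl C bonded to C and N → amide.
pendant –CH2OCH3: C–O–C linkage → ether.
pendant –CH2NH2: N on sp³ C, no adjacent C=O → amine.
pendant –OC(=O)CH3: an acyloxy group → ester.
C–N–C with sp³ carbons and no adjacent C=O → amine (secondary).
pendant –COCH3: carbonyl C bonded to two carbons → ketone.
–NO2 on carbon → nitro group.

amide, amine, ester, ether, ketone, nitro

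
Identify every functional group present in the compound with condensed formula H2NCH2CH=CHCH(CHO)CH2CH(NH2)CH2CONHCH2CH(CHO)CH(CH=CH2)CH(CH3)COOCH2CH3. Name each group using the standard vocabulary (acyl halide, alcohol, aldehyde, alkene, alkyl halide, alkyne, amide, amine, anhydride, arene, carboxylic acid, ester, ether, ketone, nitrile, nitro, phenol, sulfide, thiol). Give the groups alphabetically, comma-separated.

aldehyde, alkene, amide, amine, ester

Taking each segment in turn:
  H2NCH2: –NH2 on an sp³ carbon with no adjacent C=O → amine.
  CH=CH: C=C double bond → alkene.
  CH(CHO): pendant –CHO: carbonyl C bonded to C and H → aldehyde.
  CH(NH2): –NH2 on an sp³ carbon with no adjacent C=O → amine.
  CH2CONHCH2: –C(=O)–N– linkage → amide (the N is not an amine).
  CH(CHO): pendant –CHO: carbonyl C bonded to C and H → aldehyde.
  CH(CH=CH2): pendant –CH=CH2: C=C double bond → alkene.
  COOCH2CH3: –C(=O)OCH2CH3: carbonyl C bonded to C and to –OEt → ester.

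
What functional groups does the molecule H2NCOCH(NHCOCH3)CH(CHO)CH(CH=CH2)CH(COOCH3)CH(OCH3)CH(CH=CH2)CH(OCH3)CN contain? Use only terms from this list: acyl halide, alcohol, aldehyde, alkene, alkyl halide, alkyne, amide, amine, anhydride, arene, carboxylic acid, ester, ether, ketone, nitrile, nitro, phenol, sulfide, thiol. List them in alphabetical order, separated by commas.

–C(=O)NH2: carbonyl C bonded to C and to N → amide (the N is not a separate amine).
pendant –NHC(=O)CH3: N bonded to a carbonyl → amide (not amine).
pendant –CHO: carbonyl C bonded to C and H → aldehyde.
pendant –CH=CH2: C=C double bond → alkene.
pendant –COOCH3: carbonyl C bonded to C and –OCH3 → ester.
pendant –OCH3: C–O–C with sp³ C, no adjacent C=O → ether.
pendant –CH=CH2: C=C double bond → alkene.
pendant –OCH3: C–O–C with sp³ C, no adjacent C=O → ether.
–C≡N: carbon triple-bonded to nitrogen → nitrile.

aldehyde, alkene, amide, ester, ether, nitrile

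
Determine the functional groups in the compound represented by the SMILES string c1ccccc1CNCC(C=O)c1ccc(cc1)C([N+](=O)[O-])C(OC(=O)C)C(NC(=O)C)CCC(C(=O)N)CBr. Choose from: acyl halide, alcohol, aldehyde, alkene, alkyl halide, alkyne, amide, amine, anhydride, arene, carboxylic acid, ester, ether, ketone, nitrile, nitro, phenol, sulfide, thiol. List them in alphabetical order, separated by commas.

aldehyde, alkyl halide, amide, amine, arene, ester, nitro

C6H5– phenyl ring → arene.
C–N–C with sp³ carbons and no adjacent C=O → amine (secondary).
pendant –CHO: carbonyl C bonded to C and H → aldehyde.
para-disubstituted benzene ring → arene.
–NO2 on an sp³ carbon → nitro (the N=O is not a carbonyl).
pendant –OC(=O)CH3: an acyloxy group → ester.
pendant –NHC(=O)CH3: N bonded to a carbonyl → amide (not amine).
pendant –CONH2: carbonyl C bonded to C and N → amide.
halogen on an sp³ carbon → alkyl halide.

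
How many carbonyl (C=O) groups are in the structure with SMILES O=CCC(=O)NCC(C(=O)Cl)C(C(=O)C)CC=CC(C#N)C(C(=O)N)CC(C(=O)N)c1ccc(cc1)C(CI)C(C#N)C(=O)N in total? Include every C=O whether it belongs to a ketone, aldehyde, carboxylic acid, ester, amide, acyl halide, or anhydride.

7

OHC: aldehyde, 1 C=O (running total 1).
CH2CONHCH2: amide, 1 C=O (running total 2).
CH(COCl): acyl halide, 1 C=O (running total 3).
CH(COCH3): ketone, 1 C=O (running total 4).
CH(CONH2): amide, 1 C=O (running total 5).
CH(CONH2): amide, 1 C=O (running total 6).
CONH2: amide, 1 C=O (running total 7).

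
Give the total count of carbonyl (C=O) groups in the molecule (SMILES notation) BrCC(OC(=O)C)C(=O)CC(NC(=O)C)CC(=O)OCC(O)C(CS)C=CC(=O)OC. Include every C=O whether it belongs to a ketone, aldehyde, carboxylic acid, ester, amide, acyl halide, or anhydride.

5

CH(OCOCH3): ester, 1 C=O (running total 1).
CO: ketone, 1 C=O (running total 2).
CH(NHCOCH3): amide, 1 C=O (running total 3).
CH2COOCH2: ester, 1 C=O (running total 4).
COOCH3: ester, 1 C=O (running total 5).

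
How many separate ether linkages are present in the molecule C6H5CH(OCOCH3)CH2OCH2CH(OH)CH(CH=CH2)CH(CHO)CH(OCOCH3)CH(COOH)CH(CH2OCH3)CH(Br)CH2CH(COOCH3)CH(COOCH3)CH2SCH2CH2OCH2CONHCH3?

3

C6H5– phenyl ring → arene.
pendant –OC(=O)CH3: an acyloxy group → ester.
C–O–C with sp³ carbons on both sides and no adjacent C=O → ether.
–OH on an sp³ carbon → alcohol (secondary).
pendant –CH=CH2: C=C double bond → alkene.
pendant –CHO: carbonyl C bonded to C and H → aldehyde.
pendant –OC(=O)CH3: an acyloxy group → ester.
pendant –COOH: carbonyl C bonded to C and –OH → carboxylic acid.
pendant –CH2OCH3: C–O–C linkage → ether.
halogen on an sp³ carbon → alkyl halide.
pendant –COOCH3: carbonyl C bonded to C and –OCH3 → ester.
pendant –COOCH3: carbonyl C bonded to C and –OCH3 → ester.
C–S–C linkage → sulfide (thioether).
C–O–C with sp³ carbons on both sides and no adjacent C=O → ether.
–C(=O)NHCH3: carbonyl C bonded to C and to N → amide (the N is not an amine).
Ether appears at: CH2OCH2, CH(CH2OCH3), CH2OCH2 → 3.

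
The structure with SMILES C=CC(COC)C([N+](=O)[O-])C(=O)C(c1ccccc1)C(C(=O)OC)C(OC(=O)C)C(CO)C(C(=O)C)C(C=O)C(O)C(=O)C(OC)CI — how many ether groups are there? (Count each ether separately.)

Reading the structure from left to right:
  CH2=CH: C=C double bond → alkene.
  CH(CH2OCH3): pendant –CH2OCH3: C–O–C linkage → ether.
  CH(NO2): –NO2 on an sp³ carbon → nitro (the N=O is not a carbonyl).
  CO: –C(=O)– with carbon on both sides → ketone.
  CH(C6H5): pendant –C6H5: benzene ring → arene.
  CH(COOCH3): pendant –COOCH3: carbonyl C bonded to C and –OCH3 → ester.
  CH(OCOCH3): pendant –OC(=O)CH3: an acyloxy group → ester.
  CH(CH2OH): pendant –CH2OH on an sp³ backbone C → alcohol.
  CH(COCH3): pendant –COCH3: carbonyl C bonded to two carbons → ketone.
  CH(CHO): pendant –CHO: carbonyl C bonded to C and H → aldehyde.
  CH(OH): –OH on an sp³ carbon → alcohol (secondary).
  CO: –C(=O)– with carbon on both sides → ketone.
  CH(OCH3): pendant –OCH3: C–O–C with sp³ C, no adjacent C=O → ether.
  CH2I: halogen on an sp³ carbon → alkyl halide.
Ether appears at: CH(CH2OCH3), CH(OCH3) → 2.

2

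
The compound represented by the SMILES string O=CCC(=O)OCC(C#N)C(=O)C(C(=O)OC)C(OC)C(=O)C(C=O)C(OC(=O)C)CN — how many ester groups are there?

3

terminal –CHO: carbonyl C bonded to H and C → aldehyde.
–C(=O)–O–C with C on the carbonyl side → ester.
pendant –C≡N: nitrile.
–C(=O)– with carbon on both sides → ketone.
pendant –COOCH3: carbonyl C bonded to C and –OCH3 → ester.
pendant –OCH3: C–O–C with sp³ C, no adjacent C=O → ether.
–C(=O)– with carbon on both sides → ketone.
pendant –CHO: carbonyl C bonded to C and H → aldehyde.
pendant –OC(=O)CH3: an acyloxy group → ester.
–NH2 on an sp³ carbon with no adjacent C=O → amine.
Ester appears at: CH2COOCH2, CH(COOCH3), CH(OCOCH3) → 3.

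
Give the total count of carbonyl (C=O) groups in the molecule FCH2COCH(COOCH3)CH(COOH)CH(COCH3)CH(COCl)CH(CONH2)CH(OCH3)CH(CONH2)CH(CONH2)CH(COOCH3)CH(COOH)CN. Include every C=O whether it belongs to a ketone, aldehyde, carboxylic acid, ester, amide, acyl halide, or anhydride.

10

CO: ketone, 1 C=O (running total 1).
CH(COOCH3): ester, 1 C=O (running total 2).
CH(COOH): carboxylic acid, 1 C=O (running total 3).
CH(COCH3): ketone, 1 C=O (running total 4).
CH(COCl): acyl halide, 1 C=O (running total 5).
CH(CONH2): amide, 1 C=O (running total 6).
CH(CONH2): amide, 1 C=O (running total 7).
CH(CONH2): amide, 1 C=O (running total 8).
CH(COOCH3): ester, 1 C=O (running total 9).
CH(COOH): carboxylic acid, 1 C=O (running total 10).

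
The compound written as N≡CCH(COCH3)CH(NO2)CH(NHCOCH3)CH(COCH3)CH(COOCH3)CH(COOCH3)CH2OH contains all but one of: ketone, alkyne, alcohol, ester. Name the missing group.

alkyne

alcohol: present (CH2OH — –OH on an sp³ carbon → alcohol).
ester: present (CH(COOCH3) — pendant –COOCH3: carbonyl C bonded to C and –OCH3 → ester).
ketone: present (CH(COCH3) — pendant –COCH3: carbonyl C bonded to two carbons → ketone).
alkyne: absent. In N≡C, the triple bond is C≡N, not C≡C, so it is a nitrile.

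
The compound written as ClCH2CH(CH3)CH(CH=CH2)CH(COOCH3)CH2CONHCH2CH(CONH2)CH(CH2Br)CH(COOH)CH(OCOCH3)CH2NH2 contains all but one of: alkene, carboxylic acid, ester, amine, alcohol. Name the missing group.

carboxylic acid: present (CH(COOH) — pendant –COOH: carbonyl C bonded to C and –OH → carboxylic acid).
amine: present (CH2NH2 — –NH2 on an sp³ carbon with no adjacent C=O → amine).
ester: present (CH(COOCH3) — pendant –COOCH3: carbonyl C bonded to C and –OCH3 → ester).
alkene: present (CH(CH=CH2) — pendant –CH=CH2: C=C double bond → alkene).
alcohol: absent. In CH(COOH), the –OH sits on a carbonyl carbon, making it part of a carboxylic acid, not an alcohol.

alcohol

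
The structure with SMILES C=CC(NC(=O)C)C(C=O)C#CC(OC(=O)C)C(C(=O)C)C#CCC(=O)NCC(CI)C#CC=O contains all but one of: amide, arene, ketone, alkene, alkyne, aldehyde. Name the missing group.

alkyne: present (C≡C — C≡C triple bond → alkyne).
aldehyde: present (CH(CHO) — pendant –CHO: carbonyl C bonded to C and H → aldehyde).
amide: present (CH(NHCOCH3) — pendant –NHC(=O)CH3: N bonded to a carbonyl → amide (not amine)).
alkene: present (CH2=CH — C=C double bond → alkene).
ketone: present (CH(COCH3) — pendant –COCH3: carbonyl C bonded to two carbons → ketone).
arene: no segment matches this pattern.

arene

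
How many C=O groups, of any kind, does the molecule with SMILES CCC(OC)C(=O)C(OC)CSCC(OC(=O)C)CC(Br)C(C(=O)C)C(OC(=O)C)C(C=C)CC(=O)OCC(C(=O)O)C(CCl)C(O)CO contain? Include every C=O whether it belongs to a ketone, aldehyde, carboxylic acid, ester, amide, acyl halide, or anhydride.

CO: ketone, 1 C=O (running total 1).
CH(OCOCH3): ester, 1 C=O (running total 2).
CH(COCH3): ketone, 1 C=O (running total 3).
CH(OCOCH3): ester, 1 C=O (running total 4).
CH2COOCH2: ester, 1 C=O (running total 5).
CH(COOH): carboxylic acid, 1 C=O (running total 6).

6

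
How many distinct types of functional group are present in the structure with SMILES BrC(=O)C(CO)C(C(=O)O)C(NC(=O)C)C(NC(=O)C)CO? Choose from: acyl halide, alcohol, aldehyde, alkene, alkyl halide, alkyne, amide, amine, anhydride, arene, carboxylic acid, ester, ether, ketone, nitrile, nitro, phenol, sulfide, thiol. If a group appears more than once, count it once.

4

–C(=O)Br: carbonyl C bonded to C and to a halogen → acyl halide (not alkyl halide).
pendant –CH2OH on an sp³ backbone C → alcohol.
pendant –COOH: carbonyl C bonded to C and –OH → carboxylic acid.
pendant –NHC(=O)CH3: N bonded to a carbonyl → amide (not amine).
pendant –NHC(=O)CH3: N bonded to a carbonyl → amide (not amine).
–OH on an sp³ carbon → alcohol.
Distinct types present: acyl halide, alcohol, amide, carboxylic acid.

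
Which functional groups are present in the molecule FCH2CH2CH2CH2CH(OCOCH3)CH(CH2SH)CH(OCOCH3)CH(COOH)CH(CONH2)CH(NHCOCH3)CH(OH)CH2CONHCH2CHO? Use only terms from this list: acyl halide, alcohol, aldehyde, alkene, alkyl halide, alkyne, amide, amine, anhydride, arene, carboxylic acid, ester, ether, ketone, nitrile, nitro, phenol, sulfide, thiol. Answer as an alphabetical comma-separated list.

halogen on an sp³ carbon → alkyl halide.
pendant –OC(=O)CH3: an acyloxy group → ester.
pendant –CH2SH → thiol.
pendant –OC(=O)CH3: an acyloxy group → ester.
pendant –COOH: carbonyl C bonded to C and –OH → carboxylic acid.
pendant –CONH2: carbonyl C bonded to C and N → amide.
pendant –NHC(=O)CH3: N bonded to a carbonyl → amide (not amine).
–OH on an sp³ carbon → alcohol (secondary).
–C(=O)–N– linkage → amide (the N is not an amine).
terminal –CHO: carbonyl C bonded to H and C → aldehyde.

alcohol, aldehyde, alkyl halide, amide, carboxylic acid, ester, thiol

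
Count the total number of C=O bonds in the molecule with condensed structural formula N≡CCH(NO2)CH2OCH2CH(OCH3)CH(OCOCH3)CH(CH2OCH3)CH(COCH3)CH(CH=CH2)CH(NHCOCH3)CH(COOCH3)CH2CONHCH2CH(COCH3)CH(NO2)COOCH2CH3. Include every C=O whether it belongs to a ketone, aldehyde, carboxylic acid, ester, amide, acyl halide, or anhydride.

CH(OCOCH3): ester, 1 C=O (running total 1).
CH(COCH3): ketone, 1 C=O (running total 2).
CH(NHCOCH3): amide, 1 C=O (running total 3).
CH(COOCH3): ester, 1 C=O (running total 4).
CH2CONHCH2: amide, 1 C=O (running total 5).
CH(COCH3): ketone, 1 C=O (running total 6).
COOCH2CH3: ester, 1 C=O (running total 7).

7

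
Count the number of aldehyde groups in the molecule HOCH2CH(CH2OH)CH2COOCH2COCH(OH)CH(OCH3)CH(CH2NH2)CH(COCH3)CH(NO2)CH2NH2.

0

HO– on an sp³ carbon → alcohol.
pendant –CH2OH on an sp³ backbone C → alcohol.
–C(=O)–O–C with C on the carbonyl side → ester.
–C(=O)– with carbon on both sides → ketone.
–OH on an sp³ carbon → alcohol (secondary).
pendant –OCH3: C–O–C with sp³ C, no adjacent C=O → ether.
pendant –CH2NH2: N on sp³ C, no adjacent C=O → amine.
pendant –COCH3: carbonyl C bonded to two carbons → ketone.
–NO2 on an sp³ carbon → nitro (the N=O is not a carbonyl).
–NH2 on an sp³ carbon with no adjacent C=O → amine.
No segment is a aldehyde: CH2COOCH2 is ester, not aldehyde; CO is ketone, not aldehyde; CH(COCH3) is ketone, not aldehyde. → 0.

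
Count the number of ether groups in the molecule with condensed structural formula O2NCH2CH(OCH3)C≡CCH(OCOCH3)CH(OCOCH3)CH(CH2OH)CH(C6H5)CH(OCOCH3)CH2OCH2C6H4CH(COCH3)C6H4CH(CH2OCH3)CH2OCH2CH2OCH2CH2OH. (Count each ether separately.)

5

–NO2 on carbon → nitro group.
pendant –OCH3: C–O–C with sp³ C, no adjacent C=O → ether.
C≡C triple bond → alkyne.
pendant –OC(=O)CH3: an acyloxy group → ester.
pendant –OC(=O)CH3: an acyloxy group → ester.
pendant –CH2OH on an sp³ backbone C → alcohol.
pendant –C6H5: benzene ring → arene.
pendant –OC(=O)CH3: an acyloxy group → ester.
C–O–C with sp³ carbons on both sides and no adjacent C=O → ether.
para-disubstituted benzene ring → arene.
pendant –COCH3: carbonyl C bonded to two carbons → ketone.
para-disubstituted benzene ring → arene.
pendant –CH2OCH3: C–O–C linkage → ether.
C–O–C with sp³ carbons on both sides and no adjacent C=O → ether.
C–O–C with sp³ carbons on both sides and no adjacent C=O → ether.
–OH on an sp³ carbon → alcohol.
Ether appears at: CH(OCH3), CH2OCH2, CH(CH2OCH3), CH2OCH2, CH2OCH2 → 5.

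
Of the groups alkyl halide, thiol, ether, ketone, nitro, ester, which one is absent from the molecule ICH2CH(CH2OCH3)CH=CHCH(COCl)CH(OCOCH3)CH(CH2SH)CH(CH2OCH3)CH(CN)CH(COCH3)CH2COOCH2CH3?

alkyl halide: present (ICH2 — halogen on an sp³ carbon → alkyl halide).
thiol: present (CH(CH2SH) — pendant –CH2SH → thiol).
ether: present (CH(CH2OCH3) — pendant –CH2OCH3: C–O–C linkage → ether).
ketone: present (CH(COCH3) — pendant –COCH3: carbonyl C bonded to two carbons → ketone).
ester: present (CH(OCOCH3) — pendant –OC(=O)CH3: an acyloxy group → ester).
nitro: no segment matches this pattern.

nitro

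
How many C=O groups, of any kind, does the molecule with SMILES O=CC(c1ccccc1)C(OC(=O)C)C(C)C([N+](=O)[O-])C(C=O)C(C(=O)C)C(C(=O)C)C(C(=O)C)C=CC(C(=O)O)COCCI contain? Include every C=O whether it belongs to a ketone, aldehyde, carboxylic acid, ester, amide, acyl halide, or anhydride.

OHC: aldehyde, 1 C=O (running total 1).
CH(OCOCH3): ester, 1 C=O (running total 2).
CH(CHO): aldehyde, 1 C=O (running total 3).
CH(COCH3): ketone, 1 C=O (running total 4).
CH(COCH3): ketone, 1 C=O (running total 5).
CH(COCH3): ketone, 1 C=O (running total 6).
CH(COOH): carboxylic acid, 1 C=O (running total 7).

7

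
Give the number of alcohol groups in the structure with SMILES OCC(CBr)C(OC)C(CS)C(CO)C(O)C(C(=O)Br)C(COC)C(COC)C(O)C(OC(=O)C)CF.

HO– on an sp³ carbon → alcohol.
pendant –CH2X: halogen on sp³ carbon → alkyl halide.
pendant –OCH3: C–O–C with sp³ C, no adjacent C=O → ether.
pendant –CH2SH → thiol.
pendant –CH2OH on an sp³ backbone C → alcohol.
–OH on an sp³ carbon → alcohol (secondary).
pendant –C(=O)X: carbonyl C bonded to C and halogen → acyl halide.
pendant –CH2OCH3: C–O–C linkage → ether.
pendant –CH2OCH3: C–O–C linkage → ether.
–OH on an sp³ carbon → alcohol (secondary).
pendant –OC(=O)CH3: an acyloxy group → ester.
halogen on an sp³ carbon → alkyl halide.
Alcohol appears at: HOCH2, CH(CH2OH), CH(OH), CH(OH) → 4.

4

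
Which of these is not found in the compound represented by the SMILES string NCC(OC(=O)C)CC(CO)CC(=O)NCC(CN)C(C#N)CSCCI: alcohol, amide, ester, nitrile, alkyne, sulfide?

amide: present (CH2CONHCH2 — –C(=O)–N– linkage → amide (the N is not an amine)).
nitrile: present (CH(CN) — pendant –C≡N: nitrile).
alcohol: present (CH(CH2OH) — pendant –CH2OH on an sp³ backbone C → alcohol).
sulfide: present (CH2SCH2 — C–S–C linkage → sulfide (thioether)).
ester: present (CH(OCOCH3) — pendant –OC(=O)CH3: an acyloxy group → ester).
alkyne: absent. In CH(CN), the triple bond is C≡N, not C≡C, so it is a nitrile.

alkyne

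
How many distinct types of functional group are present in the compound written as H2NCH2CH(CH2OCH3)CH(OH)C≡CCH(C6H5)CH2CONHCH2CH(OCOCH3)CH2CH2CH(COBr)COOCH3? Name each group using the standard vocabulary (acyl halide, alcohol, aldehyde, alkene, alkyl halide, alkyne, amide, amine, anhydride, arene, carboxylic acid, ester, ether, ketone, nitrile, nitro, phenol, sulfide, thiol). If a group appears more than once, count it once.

8

–NH2 on an sp³ carbon with no adjacent C=O → amine.
pendant –CH2OCH3: C–O–C linkage → ether.
–OH on an sp³ carbon → alcohol (secondary).
C≡C triple bond → alkyne.
pendant –C6H5: benzene ring → arene.
–C(=O)–N– linkage → amide (the N is not an amine).
pendant –OC(=O)CH3: an acyloxy group → ester.
pendant –C(=O)X: carbonyl C bonded to C and halogen → acyl halide.
–C(=O)OCH3: carbonyl C bonded to C and to –OCH3 → ester (not ketone + ether).
Distinct types present: acyl halide, alcohol, alkyne, amide, amine, arene, ester, ether.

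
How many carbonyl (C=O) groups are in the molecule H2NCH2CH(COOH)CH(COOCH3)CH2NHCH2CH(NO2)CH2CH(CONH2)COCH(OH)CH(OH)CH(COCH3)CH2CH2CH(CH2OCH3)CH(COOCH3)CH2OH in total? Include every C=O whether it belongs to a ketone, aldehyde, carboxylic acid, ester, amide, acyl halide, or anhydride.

CH(COOH): carboxylic acid, 1 C=O (running total 1).
CH(COOCH3): ester, 1 C=O (running total 2).
CH(CONH2): amide, 1 C=O (running total 3).
CO: ketone, 1 C=O (running total 4).
CH(COCH3): ketone, 1 C=O (running total 5).
CH(COOCH3): ester, 1 C=O (running total 6).

6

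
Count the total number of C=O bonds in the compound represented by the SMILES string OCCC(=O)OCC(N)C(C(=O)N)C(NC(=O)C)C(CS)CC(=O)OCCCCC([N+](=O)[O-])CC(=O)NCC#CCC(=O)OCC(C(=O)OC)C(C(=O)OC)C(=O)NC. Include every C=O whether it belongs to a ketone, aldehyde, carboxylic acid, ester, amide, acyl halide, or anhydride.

CH2COOCH2: ester, 1 C=O (running total 1).
CH(CONH2): amide, 1 C=O (running total 2).
CH(NHCOCH3): amide, 1 C=O (running total 3).
CH2COOCH2: ester, 1 C=O (running total 4).
CH2CONHCH2: amide, 1 C=O (running total 5).
CH2COOCH2: ester, 1 C=O (running total 6).
CH(COOCH3): ester, 1 C=O (running total 7).
CH(COOCH3): ester, 1 C=O (running total 8).
CONHCH3: amide, 1 C=O (running total 9).

9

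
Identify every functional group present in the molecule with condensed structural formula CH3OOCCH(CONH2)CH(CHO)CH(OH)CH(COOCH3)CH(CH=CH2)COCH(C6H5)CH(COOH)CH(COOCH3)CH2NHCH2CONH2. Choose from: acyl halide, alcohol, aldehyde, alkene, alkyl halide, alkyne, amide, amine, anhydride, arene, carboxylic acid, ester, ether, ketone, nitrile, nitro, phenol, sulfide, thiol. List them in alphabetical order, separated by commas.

Taking each segment in turn:
  CH3OOC: CH3O–C(=O)–: carbonyl C bonded to C and to –OCH3 → ester (not ketone + ether).
  CH(CONH2): pendant –CONH2: carbonyl C bonded to C and N → amide.
  CH(CHO): pendant –CHO: carbonyl C bonded to C and H → aldehyde.
  CH(OH): –OH on an sp³ carbon → alcohol (secondary).
  CH(COOCH3): pendant –COOCH3: carbonyl C bonded to C and –OCH3 → ester.
  CH(CH=CH2): pendant –CH=CH2: C=C double bond → alkene.
  CO: –C(=O)– with carbon on both sides → ketone.
  CH(C6H5): pendant –C6H5: benzene ring → arene.
  CH(COOH): pendant –COOH: carbonyl C bonded to C and –OH → carboxylic acid.
  CH(COOCH3): pendant –COOCH3: carbonyl C bonded to C and –OCH3 → ester.
  CH2NHCH2: C–N–C with sp³ carbons and no adjacent C=O → amine (secondary).
  CONH2: –C(=O)NH2: carbonyl C bonded to C and to N → amide (the N is not a separate amine).

alcohol, aldehyde, alkene, amide, amine, arene, carboxylic acid, ester, ketone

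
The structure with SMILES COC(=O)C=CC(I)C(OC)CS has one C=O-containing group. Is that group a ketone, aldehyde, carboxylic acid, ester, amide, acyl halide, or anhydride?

ester

The carbonyl is in the CH3OOC segment: CH3O–C(=O)–: carbonyl C bonded to C and to –OCH3 → ester (not ketone + ether).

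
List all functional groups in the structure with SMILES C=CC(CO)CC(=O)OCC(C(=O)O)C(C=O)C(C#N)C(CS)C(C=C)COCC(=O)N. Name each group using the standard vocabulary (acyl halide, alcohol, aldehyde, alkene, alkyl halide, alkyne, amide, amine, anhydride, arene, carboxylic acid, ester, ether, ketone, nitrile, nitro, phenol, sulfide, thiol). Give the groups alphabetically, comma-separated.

Taking each segment in turn:
  CH2=CH: C=C double bond → alkene.
  CH(CH2OH): pendant –CH2OH on an sp³ backbone C → alcohol.
  CH2COOCH2: –C(=O)–O–C with C on the carbonyl side → ester.
  CH(COOH): pendant –COOH: carbonyl C bonded to C and –OH → carboxylic acid.
  CH(CHO): pendant –CHO: carbonyl C bonded to C and H → aldehyde.
  CH(CN): pendant –C≡N: nitrile.
  CH(CH2SH): pendant –CH2SH → thiol.
  CH(CH=CH2): pendant –CH=CH2: C=C double bond → alkene.
  CH2OCH2: C–O–C with sp³ carbons on both sides and no adjacent C=O → ether.
  CONH2: –C(=O)NH2: carbonyl C bonded to C and to N → amide (the N is not a separate amine).

alcohol, aldehyde, alkene, amide, carboxylic acid, ester, ether, nitrile, thiol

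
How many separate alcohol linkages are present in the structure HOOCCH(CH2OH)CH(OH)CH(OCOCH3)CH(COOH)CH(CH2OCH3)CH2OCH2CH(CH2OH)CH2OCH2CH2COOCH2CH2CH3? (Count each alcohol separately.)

3

–COOH: carbonyl C bonded to –OH and C → carboxylic acid (the –OH is not a separate alcohol).
pendant –CH2OH on an sp³ backbone C → alcohol.
–OH on an sp³ carbon → alcohol (secondary).
pendant –OC(=O)CH3: an acyloxy group → ester.
pendant –COOH: carbonyl C bonded to C and –OH → carboxylic acid.
pendant –CH2OCH3: C–O–C linkage → ether.
C–O–C with sp³ carbons on both sides and no adjacent C=O → ether.
pendant –CH2OH on an sp³ backbone C → alcohol.
C–O–C with sp³ carbons on both sides and no adjacent C=O → ether.
–C(=O)–O–C with C on the carbonyl side → ester.
Alcohol appears at: CH(CH2OH), CH(OH), CH(CH2OH) → 3.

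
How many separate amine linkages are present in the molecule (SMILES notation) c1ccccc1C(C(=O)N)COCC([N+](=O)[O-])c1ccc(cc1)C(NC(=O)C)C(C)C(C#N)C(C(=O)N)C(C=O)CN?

1

Reading the structure from left to right:
  C6H5: C6H5– phenyl ring → arene.
  CH(CONH2): pendant –CONH2: carbonyl C bonded to C and N → amide.
  CH2OCH2: C–O–C with sp³ carbons on both sides and no adjacent C=O → ether.
  CH(NO2): –NO2 on an sp³ carbon → nitro (the N=O is not a carbonyl).
  C6H4: para-disubstituted benzene ring → arene.
  CH(NHCOCH3): pendant –NHC(=O)CH3: N bonded to a carbonyl → amide (not amine).
  CH(CN): pendant –C≡N: nitrile.
  CH(CONH2): pendant –CONH2: carbonyl C bonded to C and N → amide.
  CH(CHO): pendant –CHO: carbonyl C bonded to C and H → aldehyde.
  CH2NH2: –NH2 on an sp³ carbon with no adjacent C=O → amine.
Amine appears at: CH2NH2 → 1.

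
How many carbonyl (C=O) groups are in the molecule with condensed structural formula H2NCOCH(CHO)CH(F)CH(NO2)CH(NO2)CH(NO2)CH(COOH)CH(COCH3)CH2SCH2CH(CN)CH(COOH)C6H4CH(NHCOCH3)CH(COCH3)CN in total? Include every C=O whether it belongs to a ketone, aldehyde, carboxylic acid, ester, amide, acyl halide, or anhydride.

H2NCO: amide, 1 C=O (running total 1).
CH(CHO): aldehyde, 1 C=O (running total 2).
CH(COOH): carboxylic acid, 1 C=O (running total 3).
CH(COCH3): ketone, 1 C=O (running total 4).
CH(COOH): carboxylic acid, 1 C=O (running total 5).
CH(NHCOCH3): amide, 1 C=O (running total 6).
CH(COCH3): ketone, 1 C=O (running total 7).

7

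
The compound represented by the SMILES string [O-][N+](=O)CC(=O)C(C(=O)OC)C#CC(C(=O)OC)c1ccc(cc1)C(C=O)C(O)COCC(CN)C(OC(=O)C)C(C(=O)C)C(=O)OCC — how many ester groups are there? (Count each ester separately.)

4

Reading the structure from left to right:
  O2NCH2: –NO2 on carbon → nitro group.
  CO: –C(=O)– with carbon on both sides → ketone.
  CH(COOCH3): pendant –COOCH3: carbonyl C bonded to C and –OCH3 → ester.
  C≡C: C≡C triple bond → alkyne.
  CH(COOCH3): pendant –COOCH3: carbonyl C bonded to C and –OCH3 → ester.
  C6H4: para-disubstituted benzene ring → arene.
  CH(CHO): pendant –CHO: carbonyl C bonded to C and H → aldehyde.
  CH(OH): –OH on an sp³ carbon → alcohol (secondary).
  CH2OCH2: C–O–C with sp³ carbons on both sides and no adjacent C=O → ether.
  CH(CH2NH2): pendant –CH2NH2: N on sp³ C, no adjacent C=O → amine.
  CH(OCOCH3): pendant –OC(=O)CH3: an acyloxy group → ester.
  CH(COCH3): pendant –COCH3: carbonyl C bonded to two carbons → ketone.
  COOCH2CH3: –C(=O)OCH2CH3: carbonyl C bonded to C and to –OEt → ester.
Ester appears at: CH(COOCH3), CH(COOCH3), CH(OCOCH3), COOCH2CH3 → 4.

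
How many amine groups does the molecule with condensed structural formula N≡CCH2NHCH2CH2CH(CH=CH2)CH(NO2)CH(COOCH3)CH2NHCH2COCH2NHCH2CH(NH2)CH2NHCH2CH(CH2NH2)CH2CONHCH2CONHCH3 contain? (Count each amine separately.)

6

N≡C–: carbon triple-bonded to nitrogen → nitrile.
C–N–C with sp³ carbons and no adjacent C=O → amine (secondary).
pendant –CH=CH2: C=C double bond → alkene.
–NO2 on an sp³ carbon → nitro (the N=O is not a carbonyl).
pendant –COOCH3: carbonyl C bonded to C and –OCH3 → ester.
C–N–C with sp³ carbons and no adjacent C=O → amine (secondary).
–C(=O)– with carbon on both sides → ketone.
C–N–C with sp³ carbons and no adjacent C=O → amine (secondary).
–NH2 on an sp³ carbon with no adjacent C=O → amine.
C–N–C with sp³ carbons and no adjacent C=O → amine (secondary).
pendant –CH2NH2: N on sp³ C, no adjacent C=O → amine.
–C(=O)–N– linkage → amide (the N is not an amine).
–C(=O)NHCH3: carbonyl C bonded to C and to N → amide (the N is not an amine).
Amine appears at: CH2NHCH2, CH2NHCH2, CH2NHCH2, CH(NH2), CH2NHCH2, CH(CH2NH2) → 6.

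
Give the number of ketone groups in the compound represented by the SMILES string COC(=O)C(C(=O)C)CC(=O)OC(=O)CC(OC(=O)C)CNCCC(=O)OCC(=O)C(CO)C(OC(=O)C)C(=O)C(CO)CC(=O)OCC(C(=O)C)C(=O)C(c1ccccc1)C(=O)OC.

Taking each segment in turn:
  CH3OOC: CH3O–C(=O)–: carbonyl C bonded to C and to –OCH3 → ester (not ketone + ether).
  CH(COCH3): pendant –COCH3: carbonyl C bonded to two carbons → ketone.
  CH2CO-O-COCH2: two acyl groups sharing one oxygen, –C(=O)–O–C(=O)– → anhydride.
  CH(OCOCH3): pendant –OC(=O)CH3: an acyloxy group → ester.
  CH2NHCH2: C–N–C with sp³ carbons and no adjacent C=O → amine (secondary).
  CH2COOCH2: –C(=O)–O–C with C on the carbonyl side → ester.
  CO: –C(=O)– with carbon on both sides → ketone.
  CH(CH2OH): pendant –CH2OH on an sp³ backbone C → alcohol.
  CH(OCOCH3): pendant –OC(=O)CH3: an acyloxy group → ester.
  CO: –C(=O)– with carbon on both sides → ketone.
  CH(CH2OH): pendant –CH2OH on an sp³ backbone C → alcohol.
  CH2COOCH2: –C(=O)–O–C with C on the carbonyl side → ester.
  CH(COCH3): pendant –COCH3: carbonyl C bonded to two carbons → ketone.
  CO: –C(=O)– with carbon on both sides → ketone.
  CH(C6H5): pendant –C6H5: benzene ring → arene.
  COOCH3: –C(=O)OCH3: carbonyl C bonded to C and to –OCH3 → ester (not ketone + ether).
Ketone appears at: CH(COCH3), CO, CO, CH(COCH3), CO → 5.

5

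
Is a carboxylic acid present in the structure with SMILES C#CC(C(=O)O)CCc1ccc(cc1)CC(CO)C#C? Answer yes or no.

yes

Reading the structure from left to right:
  HC≡C: C≡C triple bond → alkyne.
  CH(COOH): pendant –COOH: carbonyl C bonded to C and –OH → carboxylic acid.
  C6H4: para-disubstituted benzene ring → arene.
  CH(CH2OH): pendant –CH2OH on an sp³ backbone C → alcohol.
  C≡CH: C≡C triple bond → alkyne.
The CH(COOH) segment supplies the carboxylic acid: pendant –COOH: carbonyl C bonded to C and –OH → carboxylic acid.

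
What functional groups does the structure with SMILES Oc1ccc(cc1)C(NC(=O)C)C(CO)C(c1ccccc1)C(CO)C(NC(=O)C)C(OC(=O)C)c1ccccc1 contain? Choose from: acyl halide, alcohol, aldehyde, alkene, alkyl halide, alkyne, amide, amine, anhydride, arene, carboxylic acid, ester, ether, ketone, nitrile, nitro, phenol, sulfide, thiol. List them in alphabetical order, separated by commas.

Working along the chain:
  HOC6H4: –OH attached directly to an aromatic ring → phenol (not alcohol); the ring itself is an arene.
  CH(NHCOCH3): pendant –NHC(=O)CH3: N bonded to a carbonyl → amide (not amine).
  CH(CH2OH): pendant –CH2OH on an sp³ backbone C → alcohol.
  CH(C6H5): pendant –C6H5: benzene ring → arene.
  CH(CH2OH): pendant –CH2OH on an sp³ backbone C → alcohol.
  CH(NHCOCH3): pendant –NHC(=O)CH3: N bonded to a carbonyl → amide (not amine).
  CH(OCOCH3): pendant –OC(=O)CH3: an acyloxy group → ester.
  C6H5: –C6H5 phenyl ring → arene.

alcohol, amide, arene, ester, phenol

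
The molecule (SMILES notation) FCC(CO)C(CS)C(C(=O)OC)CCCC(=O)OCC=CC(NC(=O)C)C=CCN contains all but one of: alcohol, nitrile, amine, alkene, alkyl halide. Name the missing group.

alkyl halide: present (FCH2 — halogen on an sp³ carbon → alkyl halide).
amine: present (CH2NH2 — –NH2 on an sp³ carbon with no adjacent C=O → amine).
alkene: present (CH=CH — C=C double bond → alkene).
alcohol: present (CH(CH2OH) — pendant –CH2OH on an sp³ backbone C → alcohol).
nitrile: no segment matches this pattern.

nitrile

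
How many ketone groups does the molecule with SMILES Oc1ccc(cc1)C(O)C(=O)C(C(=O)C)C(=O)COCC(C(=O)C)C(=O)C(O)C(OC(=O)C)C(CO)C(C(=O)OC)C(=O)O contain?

–OH attached directly to an aromatic ring → phenol (not alcohol); the ring itself is an arene.
–OH on an sp³ carbon → alcohol (secondary).
–C(=O)– with carbon on both sides → ketone.
pendant –COCH3: carbonyl C bonded to two carbons → ketone.
–C(=O)– with carbon on both sides → ketone.
C–O–C with sp³ carbons on both sides and no adjacent C=O → ether.
pendant –COCH3: carbonyl C bonded to two carbons → ketone.
–C(=O)– with carbon on both sides → ketone.
–OH on an sp³ carbon → alcohol (secondary).
pendant –OC(=O)CH3: an acyloxy group → ester.
pendant –CH2OH on an sp³ backbone C → alcohol.
pendant –COOCH3: carbonyl C bonded to C and –OCH3 → ester.
–COOH: carbonyl C bonded to –OH and C → carboxylic acid (the –OH is not a separate alcohol).
Ketone appears at: CO, CH(COCH3), CO, CH(COCH3), CO → 5.

5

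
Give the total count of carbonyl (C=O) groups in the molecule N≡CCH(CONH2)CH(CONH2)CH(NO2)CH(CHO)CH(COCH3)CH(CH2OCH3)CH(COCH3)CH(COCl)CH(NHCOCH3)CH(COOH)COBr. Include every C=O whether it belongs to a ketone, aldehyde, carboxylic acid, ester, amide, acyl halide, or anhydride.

CH(CONH2): amide, 1 C=O (running total 1).
CH(CONH2): amide, 1 C=O (running total 2).
CH(CHO): aldehyde, 1 C=O (running total 3).
CH(COCH3): ketone, 1 C=O (running total 4).
CH(COCH3): ketone, 1 C=O (running total 5).
CH(COCl): acyl halide, 1 C=O (running total 6).
CH(NHCOCH3): amide, 1 C=O (running total 7).
CH(COOH): carboxylic acid, 1 C=O (running total 8).
COBr: acyl halide, 1 C=O (running total 9).

9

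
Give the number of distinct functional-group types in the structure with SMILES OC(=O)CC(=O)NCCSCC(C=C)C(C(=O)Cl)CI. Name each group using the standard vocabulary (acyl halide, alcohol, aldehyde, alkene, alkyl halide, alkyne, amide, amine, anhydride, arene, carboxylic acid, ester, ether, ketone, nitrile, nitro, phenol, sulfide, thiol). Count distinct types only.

Reading the structure from left to right:
  HOOC: –COOH: carbonyl C bonded to –OH and C → carboxylic acid (the –OH is not a separate alcohol).
  CH2CONHCH2: –C(=O)–N– linkage → amide (the N is not an amine).
  CH2SCH2: C–S–C linkage → sulfide (thioether).
  CH(CH=CH2): pendant –CH=CH2: C=C double bond → alkene.
  CH(COCl): pendant –C(=O)X: carbonyl C bonded to C and halogen → acyl halide.
  CH2I: halogen on an sp³ carbon → alkyl halide.
Distinct types present: acyl halide, alkene, alkyl halide, amide, carboxylic acid, sulfide.

6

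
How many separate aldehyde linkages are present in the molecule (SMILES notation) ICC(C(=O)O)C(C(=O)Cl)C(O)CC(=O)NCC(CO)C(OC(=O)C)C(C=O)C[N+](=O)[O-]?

halogen on an sp³ carbon → alkyl halide.
pendant –COOH: carbonyl C bonded to C and –OH → carboxylic acid.
pendant –C(=O)X: carbonyl C bonded to C and halogen → acyl halide.
–OH on an sp³ carbon → alcohol (secondary).
–C(=O)–N– linkage → amide (the N is not an amine).
pendant –CH2OH on an sp³ backbone C → alcohol.
pendant –OC(=O)CH3: an acyloxy group → ester.
pendant –CHO: carbonyl C bonded to C and H → aldehyde.
–NO2 on carbon → nitro group.
Aldehyde appears at: CH(CHO) → 1.

1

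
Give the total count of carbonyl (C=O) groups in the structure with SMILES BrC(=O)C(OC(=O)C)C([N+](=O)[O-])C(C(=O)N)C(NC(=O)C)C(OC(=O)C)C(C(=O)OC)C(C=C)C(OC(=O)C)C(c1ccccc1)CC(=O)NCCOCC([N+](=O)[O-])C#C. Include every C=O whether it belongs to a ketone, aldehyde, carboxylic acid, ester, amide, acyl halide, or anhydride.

BrCO: acyl halide, 1 C=O (running total 1).
CH(OCOCH3): ester, 1 C=O (running total 2).
CH(CONH2): amide, 1 C=O (running total 3).
CH(NHCOCH3): amide, 1 C=O (running total 4).
CH(OCOCH3): ester, 1 C=O (running total 5).
CH(COOCH3): ester, 1 C=O (running total 6).
CH(OCOCH3): ester, 1 C=O (running total 7).
CH2CONHCH2: amide, 1 C=O (running total 8).

8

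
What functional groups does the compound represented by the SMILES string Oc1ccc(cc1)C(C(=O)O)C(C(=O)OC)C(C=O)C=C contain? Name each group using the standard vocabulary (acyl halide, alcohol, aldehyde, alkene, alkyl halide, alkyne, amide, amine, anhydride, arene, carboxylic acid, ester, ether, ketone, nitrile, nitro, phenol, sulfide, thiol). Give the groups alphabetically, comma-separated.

–OH attached directly to an aromatic ring → phenol (not alcohol); the ring itself is an arene.
pendant –COOH: carbonyl C bonded to C and –OH → carboxylic acid.
pendant –COOCH3: carbonyl C bonded to C and –OCH3 → ester.
pendant –CHO: carbonyl C bonded to C and H → aldehyde.
C=C double bond → alkene.

aldehyde, alkene, arene, carboxylic acid, ester, phenol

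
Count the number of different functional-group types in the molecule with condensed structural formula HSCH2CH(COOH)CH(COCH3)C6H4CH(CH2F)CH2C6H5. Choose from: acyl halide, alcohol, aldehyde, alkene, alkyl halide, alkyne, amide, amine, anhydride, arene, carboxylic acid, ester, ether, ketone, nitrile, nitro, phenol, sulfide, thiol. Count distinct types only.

–SH on an sp³ carbon → thiol.
pendant –COOH: carbonyl C bonded to C and –OH → carboxylic acid.
pendant –COCH3: carbonyl C bonded to two carbons → ketone.
para-disubstituted benzene ring → arene.
pendant –CH2X: halogen on sp³ carbon → alkyl halide.
–C6H5 phenyl ring → arene.
Distinct types present: alkyl halide, arene, carboxylic acid, ketone, thiol.

5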